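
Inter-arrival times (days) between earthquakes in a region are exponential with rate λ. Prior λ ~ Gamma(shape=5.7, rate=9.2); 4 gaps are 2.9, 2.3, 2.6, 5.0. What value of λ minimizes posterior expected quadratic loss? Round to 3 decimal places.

Σ times = 12.8. Posterior: Gamma(shape = 5.7+4 = 9.7, rate = 9.2+12.8 = 22.0).
Mode = (α−1)/β = 8.7/22.0 = 0.395.
Mean = α/β = 9.7/22.0 = 0.441.
Quadratic loss ⇒ the optimal estimator is the posterior mean.

0.441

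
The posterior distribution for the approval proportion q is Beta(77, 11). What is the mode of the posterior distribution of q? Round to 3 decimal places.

Mode = (77−1)/(77+11−2) = 76/86 = 0.884.
Mean = 77/(77+11) = 77/88 = 0.875.
This is the posterior mode — the MAP estimate.

0.884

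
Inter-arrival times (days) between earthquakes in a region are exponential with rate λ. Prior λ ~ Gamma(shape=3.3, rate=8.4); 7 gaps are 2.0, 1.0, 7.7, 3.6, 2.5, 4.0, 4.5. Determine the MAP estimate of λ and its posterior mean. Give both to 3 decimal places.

Σ times = 25.3. Posterior: Gamma(shape = 3.3+7 = 10.3, rate = 8.4+25.3 = 33.7).
Mode = (α−1)/β = 9.3/33.7 = 0.276.
Mean = α/β = 10.3/33.7 = 0.306.
The posterior is right-skewed, so the mean exceeds the mode.

MAP: 0.276. Posterior mean: 0.306.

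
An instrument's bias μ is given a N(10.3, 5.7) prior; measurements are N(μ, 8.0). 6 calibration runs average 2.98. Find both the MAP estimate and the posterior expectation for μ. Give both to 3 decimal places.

Posterior for μ is Normal. Precision-weighted mean: (1/5.7·10.3 + 6/8.0·2.98) / (1/5.7 + 6/8.0) = 4.368.
A Normal posterior is symmetric, so mode = mean.

MAP estimate = 4.368, posterior expectation = 4.368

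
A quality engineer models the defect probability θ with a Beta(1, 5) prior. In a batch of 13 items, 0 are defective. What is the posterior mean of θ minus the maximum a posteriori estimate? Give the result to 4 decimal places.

Posterior: Beta(1+0, 5+13) = Beta(1, 18).
Since α = 1 ≤ 1 and β > 1, the Beta density is monotone decreasing on [0,1]; the mode is at 0.
Mean = 1/(1+18) = 0.0526.
Difference = 0.0526 − 0.0000 = 0.0526.

0.0526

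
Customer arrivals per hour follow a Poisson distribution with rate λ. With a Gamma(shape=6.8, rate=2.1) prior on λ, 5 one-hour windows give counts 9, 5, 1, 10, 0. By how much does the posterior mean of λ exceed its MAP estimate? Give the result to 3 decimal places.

Σ counts = 25. Posterior: Gamma(shape = 6.8+25 = 31.8, rate = 2.1+5 = 7.1).
Mode = (α−1)/β = 30.8/7.1 = 4.338.
Mean = α/β = 31.8/7.1 = 4.479.
Difference = 4.479 − 4.338 = 0.141.

0.141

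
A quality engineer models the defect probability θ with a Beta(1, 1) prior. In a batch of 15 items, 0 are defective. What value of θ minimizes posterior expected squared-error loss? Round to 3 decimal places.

Posterior: Beta(1+0, 1+15) = Beta(1, 16).
Since α = 1 ≤ 1 and β > 1, the Beta density is monotone decreasing on [0,1]; the mode is at 0.
Mean = 1/(1+16) = 0.059.
Squared-error loss ⇒ the optimal estimator is the posterior mean.

0.059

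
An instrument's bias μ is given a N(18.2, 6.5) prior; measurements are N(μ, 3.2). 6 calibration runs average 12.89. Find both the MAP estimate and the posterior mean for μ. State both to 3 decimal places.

Posterior for μ is Normal. Precision-weighted mean: (1/6.5·18.2 + 6/3.2·12.89) / (1/6.5 + 6/3.2) = 13.293.
A Normal posterior is symmetric, so mode = mean.

MAP = 13.293, posterior mean = 13.293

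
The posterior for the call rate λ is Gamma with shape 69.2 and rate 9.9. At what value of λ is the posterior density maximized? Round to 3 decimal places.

Mode = (α−1)/β = 68.2/9.9 = 6.889.
Mean = α/β = 69.2/9.9 = 6.990.
This is the posterior mode — the MAP estimate.

6.889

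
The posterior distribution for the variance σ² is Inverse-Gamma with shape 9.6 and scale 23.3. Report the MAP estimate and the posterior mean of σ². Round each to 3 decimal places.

Mode = β/(α+1) = 23.3/10.6 = 2.198.
Mean = β/(α−1) = 23.3/8.6 = 2.709.

MAP = 2.198; posterior mean = 2.709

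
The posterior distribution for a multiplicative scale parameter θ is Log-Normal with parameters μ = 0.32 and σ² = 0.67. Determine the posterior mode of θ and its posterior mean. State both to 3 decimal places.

Mode = exp(μ − σ²) = exp(-0.35) = 0.705.
Mean = exp(μ + σ²/2) = exp(0.655) = 1.925.
The posterior is right-skewed, so the mean exceeds the mode.

θ_MAP = 0.705, E[θ|data] = 1.925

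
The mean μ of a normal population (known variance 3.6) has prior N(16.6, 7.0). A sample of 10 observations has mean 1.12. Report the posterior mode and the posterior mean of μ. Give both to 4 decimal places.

Posterior for μ is Normal. Precision-weighted mean: (1/7.0·16.6 + 10/3.6·1.12) / (1/7.0 + 10/3.6) = 1.8772.
A Normal posterior is symmetric, so mode = mean.

MAP = 1.8772, posterior mean = 1.8772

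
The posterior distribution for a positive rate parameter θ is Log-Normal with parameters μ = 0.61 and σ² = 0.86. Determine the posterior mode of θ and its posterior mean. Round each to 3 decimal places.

Mode = exp(μ − σ²) = exp(-0.25) = 0.779.
Mean = exp(μ + σ²/2) = exp(1.040) = 2.829.
Right-skewed posterior ⇒ mode < mean.

posterior mode = 0.779, posterior mean = 2.829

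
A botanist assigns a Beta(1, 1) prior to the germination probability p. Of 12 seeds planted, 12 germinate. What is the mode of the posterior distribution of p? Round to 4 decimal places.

Posterior: Beta(1+12, 1+0) = Beta(13, 1).
Since β = 1 ≤ 1 and α > 1, the Beta density is monotone increasing on [0,1]; the mode is at 1.
Mean = 13/(13+1) = 0.9286.
This is the posterior mode — the MAP estimate.

1.0000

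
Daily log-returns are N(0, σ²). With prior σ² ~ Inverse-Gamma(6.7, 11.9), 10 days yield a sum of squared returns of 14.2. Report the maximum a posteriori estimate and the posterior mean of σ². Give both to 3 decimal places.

Posterior: Inverse-Gamma(shape = 6.7+10/2 = 11.7, scale = 11.9+14.2/2 = 19.0).
Mode = β/(α+1) = 19.0/12.7 = 1.496.
Mean = β/(α−1) = 19.0/10.7 = 1.776.
The posterior is right-skewed, so the mean exceeds the mode.

maximum a posteriori estimate = 1.496, posterior mean = 1.776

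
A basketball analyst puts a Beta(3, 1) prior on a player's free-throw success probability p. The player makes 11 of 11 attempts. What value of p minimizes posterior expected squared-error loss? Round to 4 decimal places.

0.9333

Posterior: Beta(3+11, 1+0) = Beta(14, 1).
Since β = 1 ≤ 1 and α > 1, the Beta density is monotone increasing on [0,1]; the mode is at 1.
Mean = 14/(14+1) = 0.9333.
Squared-error loss ⇒ the optimal estimator is the posterior mean.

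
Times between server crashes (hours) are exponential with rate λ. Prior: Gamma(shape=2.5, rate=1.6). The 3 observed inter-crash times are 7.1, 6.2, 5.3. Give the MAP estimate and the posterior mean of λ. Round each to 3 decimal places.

Σ times = 18.6. Posterior: Gamma(shape = 2.5+3 = 5.5, rate = 1.6+18.6 = 20.2).
Mode = (α−1)/β = 4.5/20.2 = 0.223.
Mean = α/β = 5.5/20.2 = 0.272.

λ_MAP = 0.223, E[λ|data] = 0.272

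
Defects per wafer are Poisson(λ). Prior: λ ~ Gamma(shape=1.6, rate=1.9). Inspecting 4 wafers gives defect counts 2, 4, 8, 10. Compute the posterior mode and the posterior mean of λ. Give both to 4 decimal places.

Σ counts = 24. Posterior: Gamma(shape = 1.6+24 = 25.6, rate = 1.9+4 = 5.9).
Mode = (α−1)/β = 24.6/5.9 = 4.1695.
Mean = α/β = 25.6/5.9 = 4.3390.

MAP = 4.1695; posterior mean = 4.3390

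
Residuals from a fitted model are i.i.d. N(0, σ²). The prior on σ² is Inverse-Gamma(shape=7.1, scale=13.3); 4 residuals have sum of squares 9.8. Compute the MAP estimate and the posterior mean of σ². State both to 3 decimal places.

Posterior: Inverse-Gamma(shape = 7.1+4/2 = 9.1, scale = 13.3+9.8/2 = 18.2).
Mode = β/(α+1) = 18.2/10.1 = 1.802.
Mean = β/(α−1) = 18.2/8.1 = 2.247.

σ²_MAP = 1.802, E[σ²|data] = 2.247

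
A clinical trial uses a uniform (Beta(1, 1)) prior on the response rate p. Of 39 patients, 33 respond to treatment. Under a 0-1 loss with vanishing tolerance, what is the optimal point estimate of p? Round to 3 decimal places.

Posterior: Beta(1+33, 1+6) = Beta(34, 7).
Mode = (34−1)/(34+7−2) = 33/39 = 0.846.
Mean = 34/(34+7) = 34/41 = 0.829.
This is the posterior mode — the MAP estimate.

0.846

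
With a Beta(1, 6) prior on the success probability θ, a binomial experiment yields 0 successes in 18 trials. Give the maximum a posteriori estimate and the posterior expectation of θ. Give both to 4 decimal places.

MAP = 0.0000; posterior mean = 0.0400

Posterior: Beta(1+0, 6+18) = Beta(1, 24).
Since α = 1 ≤ 1 and β > 1, the Beta density is monotone decreasing on [0,1]; the mode is at 0.
Mean = 1/(1+24) = 0.0400.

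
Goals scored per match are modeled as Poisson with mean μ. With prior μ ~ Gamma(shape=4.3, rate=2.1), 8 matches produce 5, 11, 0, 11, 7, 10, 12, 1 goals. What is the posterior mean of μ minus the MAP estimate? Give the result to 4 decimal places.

0.0990

Σ counts = 57. Posterior: Gamma(shape = 4.3+57 = 61.3, rate = 2.1+8 = 10.1).
Mode = (α−1)/β = 60.3/10.1 = 5.9703.
Mean = α/β = 61.3/10.1 = 6.0693.
Difference = 6.0693 − 5.9703 = 0.0990.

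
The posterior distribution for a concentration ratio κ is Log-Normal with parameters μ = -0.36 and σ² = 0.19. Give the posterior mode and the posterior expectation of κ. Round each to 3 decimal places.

posterior mode = 0.577, posterior expectation = 0.767

Mode = exp(μ − σ²) = exp(-0.55) = 0.577.
Mean = exp(μ + σ²/2) = exp(-0.265) = 0.767.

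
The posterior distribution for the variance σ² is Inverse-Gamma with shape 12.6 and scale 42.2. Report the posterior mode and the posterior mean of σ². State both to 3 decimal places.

Mode = β/(α+1) = 42.2/13.6 = 3.103.
Mean = β/(α−1) = 42.2/11.6 = 3.638.
Right-skewed posterior ⇒ mode < mean.

σ²_MAP = 3.103, E[σ²|data] = 3.638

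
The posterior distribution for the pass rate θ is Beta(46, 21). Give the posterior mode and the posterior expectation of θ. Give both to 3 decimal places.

Mode = (46−1)/(46+21−2) = 45/65 = 0.692.
Mean = 46/(46+21) = 46/67 = 0.687.

MAP = 0.692, posterior mean = 0.687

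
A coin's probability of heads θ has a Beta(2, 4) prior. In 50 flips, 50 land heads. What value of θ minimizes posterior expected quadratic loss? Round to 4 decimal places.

Posterior: Beta(2+50, 4+0) = Beta(52, 4).
Mode = (52−1)/(52+4−2) = 51/54 = 0.9444.
Mean = 52/(52+4) = 52/56 = 0.9286.
Quadratic loss ⇒ the optimal estimator is the posterior mean.

0.9286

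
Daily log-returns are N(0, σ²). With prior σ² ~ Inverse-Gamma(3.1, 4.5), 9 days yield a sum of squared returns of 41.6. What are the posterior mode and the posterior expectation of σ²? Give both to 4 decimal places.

MAP: 2.9419. Posterior mean: 3.8333.

Posterior: Inverse-Gamma(shape = 3.1+9/2 = 7.6, scale = 4.5+41.6/2 = 25.3).
Mode = β/(α+1) = 25.3/8.6 = 2.9419.
Mean = β/(α−1) = 25.3/6.6 = 3.8333.
Right-skewed posterior ⇒ mode < mean.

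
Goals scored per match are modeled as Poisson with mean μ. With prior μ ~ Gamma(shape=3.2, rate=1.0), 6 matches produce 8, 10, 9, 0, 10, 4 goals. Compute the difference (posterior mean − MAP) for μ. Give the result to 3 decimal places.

0.143

Σ counts = 41. Posterior: Gamma(shape = 3.2+41 = 44.2, rate = 1.0+6 = 7.0).
Mode = (α−1)/β = 43.2/7.0 = 6.171.
Mean = α/β = 44.2/7.0 = 6.314.
Difference = 6.314 − 6.171 = 0.143.
The mean is pulled above the mode by the posterior's right skew.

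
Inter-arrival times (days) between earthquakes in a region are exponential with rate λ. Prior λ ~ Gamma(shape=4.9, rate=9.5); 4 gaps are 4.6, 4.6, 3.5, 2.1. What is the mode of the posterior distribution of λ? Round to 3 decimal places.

0.325

Σ times = 14.8. Posterior: Gamma(shape = 4.9+4 = 8.9, rate = 9.5+14.8 = 24.3).
Mode = (α−1)/β = 7.9/24.3 = 0.325.
Mean = α/β = 8.9/24.3 = 0.366.
This is the posterior mode — the MAP estimate.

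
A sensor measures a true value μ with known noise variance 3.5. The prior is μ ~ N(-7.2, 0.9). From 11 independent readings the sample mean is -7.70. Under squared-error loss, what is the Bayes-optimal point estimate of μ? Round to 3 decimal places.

Posterior for μ is Normal. Precision-weighted mean: (1/0.9·-7.2 + 11/3.5·-7.70) / (1/0.9 + 11/3.5) = -7.569.
A Normal posterior is symmetric, so mode = mean.
Squared-error loss ⇒ the optimal estimator is the posterior mean.

-7.569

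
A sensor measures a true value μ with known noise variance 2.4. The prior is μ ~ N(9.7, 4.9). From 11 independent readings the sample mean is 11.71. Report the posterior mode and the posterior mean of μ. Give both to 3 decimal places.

Posterior for μ is Normal. Precision-weighted mean: (1/4.9·9.7 + 11/2.4·11.71) / (1/4.9 + 11/2.4) = 11.624.
A Normal posterior is symmetric, so mode = mean.

MAP: 11.624. Posterior mean: 11.624.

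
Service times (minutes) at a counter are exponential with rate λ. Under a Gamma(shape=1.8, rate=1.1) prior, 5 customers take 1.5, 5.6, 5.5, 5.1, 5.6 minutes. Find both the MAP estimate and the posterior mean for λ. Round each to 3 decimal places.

λ_MAP = 0.238, E[λ|data] = 0.279

Σ times = 23.3. Posterior: Gamma(shape = 1.8+5 = 6.8, rate = 1.1+23.3 = 24.4).
Mode = (α−1)/β = 5.8/24.4 = 0.238.
Mean = α/β = 6.8/24.4 = 0.279.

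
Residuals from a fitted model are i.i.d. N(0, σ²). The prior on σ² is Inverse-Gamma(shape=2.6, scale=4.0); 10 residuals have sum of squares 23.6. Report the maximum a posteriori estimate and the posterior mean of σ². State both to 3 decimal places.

MAP: 1.837. Posterior mean: 2.394.

Posterior: Inverse-Gamma(shape = 2.6+10/2 = 7.6, scale = 4.0+23.6/2 = 15.8).
Mode = β/(α+1) = 15.8/8.6 = 1.837.
Mean = β/(α−1) = 15.8/6.6 = 2.394.
The posterior is right-skewed, so the mean exceeds the mode.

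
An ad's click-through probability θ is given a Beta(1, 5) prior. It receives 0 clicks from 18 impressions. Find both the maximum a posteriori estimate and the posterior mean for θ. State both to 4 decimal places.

Posterior: Beta(1+0, 5+18) = Beta(1, 23).
Since α = 1 ≤ 1 and β > 1, the Beta density is monotone decreasing on [0,1]; the mode is at 0.
Mean = 1/(1+23) = 0.0417.
Right-skewed posterior ⇒ mode < mean.

θ_MAP = 0.0000, E[θ|data] = 0.0417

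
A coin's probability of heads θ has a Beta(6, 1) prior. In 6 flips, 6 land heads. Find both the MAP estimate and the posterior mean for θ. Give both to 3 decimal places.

Posterior: Beta(6+6, 1+0) = Beta(12, 1).
Since β = 1 ≤ 1 and α > 1, the Beta density is monotone increasing on [0,1]; the mode is at 1.
Mean = 12/(12+1) = 0.923.
The mean is pulled below the mode by the posterior's left skew.

θ_MAP = 1.000, E[θ|data] = 0.923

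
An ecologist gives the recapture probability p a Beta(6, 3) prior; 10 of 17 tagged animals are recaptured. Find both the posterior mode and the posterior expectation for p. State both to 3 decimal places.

p_MAP = 0.625, E[p|data] = 0.615

Posterior: Beta(6+10, 3+7) = Beta(16, 10).
Mode = (16−1)/(16+10−2) = 15/24 = 0.625.
Mean = 16/(16+10) = 16/26 = 0.615.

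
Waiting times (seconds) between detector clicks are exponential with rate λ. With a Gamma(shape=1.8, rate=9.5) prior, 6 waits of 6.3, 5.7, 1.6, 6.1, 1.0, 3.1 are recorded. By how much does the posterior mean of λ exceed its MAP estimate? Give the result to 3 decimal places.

Σ times = 23.8. Posterior: Gamma(shape = 1.8+6 = 7.8, rate = 9.5+23.8 = 33.3).
Mode = (α−1)/β = 6.8/33.3 = 0.204.
Mean = α/β = 7.8/33.3 = 0.234.
Difference = 0.234 − 0.204 = 0.030.

0.030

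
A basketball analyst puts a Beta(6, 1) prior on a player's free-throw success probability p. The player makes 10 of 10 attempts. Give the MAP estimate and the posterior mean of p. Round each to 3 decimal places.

MAP: 1.000. Posterior mean: 0.941.

Posterior: Beta(6+10, 1+0) = Beta(16, 1).
Since β = 1 ≤ 1 and α > 1, the Beta density is monotone increasing on [0,1]; the mode is at 1.
Mean = 16/(16+1) = 0.941.
Mode > mean: the posterior has a left tail.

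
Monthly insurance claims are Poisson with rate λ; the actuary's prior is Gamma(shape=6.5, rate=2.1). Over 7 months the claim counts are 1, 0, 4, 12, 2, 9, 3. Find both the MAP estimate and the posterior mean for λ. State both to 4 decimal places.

MAP = 4.0110; posterior mean = 4.1209

Σ counts = 31. Posterior: Gamma(shape = 6.5+31 = 37.5, rate = 2.1+7 = 9.1).
Mode = (α−1)/β = 36.5/9.1 = 4.0110.
Mean = α/β = 37.5/9.1 = 4.1209.
Mean > mode: the posterior has a right tail.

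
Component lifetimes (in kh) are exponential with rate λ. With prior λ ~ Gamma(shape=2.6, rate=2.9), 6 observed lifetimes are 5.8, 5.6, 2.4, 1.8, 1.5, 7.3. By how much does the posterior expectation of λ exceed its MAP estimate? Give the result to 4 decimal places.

0.0366

Σ times = 24.4. Posterior: Gamma(shape = 2.6+6 = 8.6, rate = 2.9+24.4 = 27.3).
Mode = (α−1)/β = 7.6/27.3 = 0.2784.
Mean = α/β = 8.6/27.3 = 0.3150.
Difference = 0.3150 − 0.2784 = 0.0366.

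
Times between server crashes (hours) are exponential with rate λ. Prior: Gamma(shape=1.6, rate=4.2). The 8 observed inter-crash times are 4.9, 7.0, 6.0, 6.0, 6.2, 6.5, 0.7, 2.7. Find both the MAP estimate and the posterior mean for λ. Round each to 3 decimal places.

MAP: 0.195. Posterior mean: 0.217.

Σ times = 40.0. Posterior: Gamma(shape = 1.6+8 = 9.6, rate = 4.2+40.0 = 44.2).
Mode = (α−1)/β = 8.6/44.2 = 0.195.
Mean = α/β = 9.6/44.2 = 0.217.
The posterior is right-skewed, so the mean exceeds the mode.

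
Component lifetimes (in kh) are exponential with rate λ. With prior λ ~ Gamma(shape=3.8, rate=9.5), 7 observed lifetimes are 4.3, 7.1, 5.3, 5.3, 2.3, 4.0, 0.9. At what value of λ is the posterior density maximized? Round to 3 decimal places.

0.253

Σ times = 29.2. Posterior: Gamma(shape = 3.8+7 = 10.8, rate = 9.5+29.2 = 38.7).
Mode = (α−1)/β = 9.8/38.7 = 0.253.
Mean = α/β = 10.8/38.7 = 0.279.
This is the posterior mode — the MAP estimate.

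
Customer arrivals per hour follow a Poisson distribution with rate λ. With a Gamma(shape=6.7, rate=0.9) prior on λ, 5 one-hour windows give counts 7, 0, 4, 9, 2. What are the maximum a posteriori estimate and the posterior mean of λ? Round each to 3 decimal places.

maximum a posteriori estimate = 4.695, posterior mean = 4.864

Σ counts = 22. Posterior: Gamma(shape = 6.7+22 = 28.7, rate = 0.9+5 = 5.9).
Mode = (α−1)/β = 27.7/5.9 = 4.695.
Mean = α/β = 28.7/5.9 = 4.864.
The mean is pulled above the mode by the posterior's right skew.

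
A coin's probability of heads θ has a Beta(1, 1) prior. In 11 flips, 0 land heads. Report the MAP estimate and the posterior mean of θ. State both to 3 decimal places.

Posterior: Beta(1+0, 1+11) = Beta(1, 12).
Since α = 1 ≤ 1 and β > 1, the Beta density is monotone decreasing on [0,1]; the mode is at 0.
Mean = 1/(1+12) = 0.077.

θ_MAP = 0.000, E[θ|data] = 0.077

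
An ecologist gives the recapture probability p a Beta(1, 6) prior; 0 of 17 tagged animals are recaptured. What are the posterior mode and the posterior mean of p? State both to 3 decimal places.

Posterior: Beta(1+0, 6+17) = Beta(1, 23).
Since α = 1 ≤ 1 and β > 1, the Beta density is monotone decreasing on [0,1]; the mode is at 0.
Mean = 1/(1+23) = 0.042.

MAP: 0.000. Posterior mean: 0.042.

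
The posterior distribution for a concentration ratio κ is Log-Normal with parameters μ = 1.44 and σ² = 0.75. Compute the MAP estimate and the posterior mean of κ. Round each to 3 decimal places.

MAP = 1.994, posterior mean = 6.141

Mode = exp(μ − σ²) = exp(0.69) = 1.994.
Mean = exp(μ + σ²/2) = exp(1.815) = 6.141.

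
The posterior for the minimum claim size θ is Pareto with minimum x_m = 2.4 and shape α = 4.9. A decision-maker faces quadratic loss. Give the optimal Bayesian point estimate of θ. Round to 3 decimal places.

3.015

The Pareto density is strictly decreasing on [x_m, ∞), so the mode is x_m = 2.400.
Mean = α·x_m/(α−1) = 4.9·2.4/3.9 = 3.015.
Quadratic loss ⇒ the optimal estimator is the posterior mean.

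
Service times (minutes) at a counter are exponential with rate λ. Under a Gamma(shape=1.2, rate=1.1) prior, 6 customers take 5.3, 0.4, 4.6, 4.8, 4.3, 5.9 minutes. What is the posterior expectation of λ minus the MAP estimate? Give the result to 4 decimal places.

0.0379

Σ times = 25.3. Posterior: Gamma(shape = 1.2+6 = 7.2, rate = 1.1+25.3 = 26.4).
Mode = (α−1)/β = 6.2/26.4 = 0.2348.
Mean = α/β = 7.2/26.4 = 0.2727.
Difference = 0.2727 − 0.2348 = 0.0379.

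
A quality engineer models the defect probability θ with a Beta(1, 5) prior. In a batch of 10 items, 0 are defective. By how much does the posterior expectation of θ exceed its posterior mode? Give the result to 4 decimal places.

0.0625

Posterior: Beta(1+0, 5+10) = Beta(1, 15).
Since α = 1 ≤ 1 and β > 1, the Beta density is monotone decreasing on [0,1]; the mode is at 0.
Mean = 1/(1+15) = 0.0625.
Difference = 0.0625 − 0.0000 = 0.0625.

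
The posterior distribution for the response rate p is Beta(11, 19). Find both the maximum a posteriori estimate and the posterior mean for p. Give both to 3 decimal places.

Mode = (11−1)/(11+19−2) = 10/28 = 0.357.
Mean = 11/(11+19) = 11/30 = 0.367.
The posterior is right-skewed, so the mean exceeds the mode.

MAP = 0.357, posterior mean = 0.367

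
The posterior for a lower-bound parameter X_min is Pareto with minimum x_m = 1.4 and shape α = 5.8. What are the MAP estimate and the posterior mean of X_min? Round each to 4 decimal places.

MAP: 1.4000. Posterior mean: 1.6917.

The Pareto density is strictly decreasing on [x_m, ∞), so the mode is x_m = 1.4000.
Mean = α·x_m/(α−1) = 5.8·1.4/4.8 = 1.6917.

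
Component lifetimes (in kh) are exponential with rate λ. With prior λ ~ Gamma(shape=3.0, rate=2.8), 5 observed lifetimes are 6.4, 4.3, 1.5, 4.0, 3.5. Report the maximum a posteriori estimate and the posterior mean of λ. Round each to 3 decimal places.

maximum a posteriori estimate = 0.311, posterior mean = 0.356

Σ times = 19.7. Posterior: Gamma(shape = 3.0+5 = 8.0, rate = 2.8+19.7 = 22.5).
Mode = (α−1)/β = 7.0/22.5 = 0.311.
Mean = α/β = 8.0/22.5 = 0.356.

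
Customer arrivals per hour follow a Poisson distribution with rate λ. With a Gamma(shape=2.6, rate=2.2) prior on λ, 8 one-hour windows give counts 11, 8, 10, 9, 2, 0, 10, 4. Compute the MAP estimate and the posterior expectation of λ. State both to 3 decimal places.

λ_MAP = 5.451, E[λ|data] = 5.549

Σ counts = 54. Posterior: Gamma(shape = 2.6+54 = 56.6, rate = 2.2+8 = 10.2).
Mode = (α−1)/β = 55.6/10.2 = 5.451.
Mean = α/β = 56.6/10.2 = 5.549.
The mean is pulled above the mode by the posterior's right skew.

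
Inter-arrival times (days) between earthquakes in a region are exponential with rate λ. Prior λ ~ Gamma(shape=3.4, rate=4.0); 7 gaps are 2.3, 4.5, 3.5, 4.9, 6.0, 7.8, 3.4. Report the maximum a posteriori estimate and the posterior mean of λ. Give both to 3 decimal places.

Σ times = 32.4. Posterior: Gamma(shape = 3.4+7 = 10.4, rate = 4.0+32.4 = 36.4).
Mode = (α−1)/β = 9.4/36.4 = 0.258.
Mean = α/β = 10.4/36.4 = 0.286.

maximum a posteriori estimate = 0.258, posterior mean = 0.286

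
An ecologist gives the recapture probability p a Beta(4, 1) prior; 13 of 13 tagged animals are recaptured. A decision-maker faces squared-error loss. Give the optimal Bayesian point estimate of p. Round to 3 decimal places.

0.944

Posterior: Beta(4+13, 1+0) = Beta(17, 1).
Since β = 1 ≤ 1 and α > 1, the Beta density is monotone increasing on [0,1]; the mode is at 1.
Mean = 17/(17+1) = 0.944.
Squared-error loss ⇒ the optimal estimator is the posterior mean.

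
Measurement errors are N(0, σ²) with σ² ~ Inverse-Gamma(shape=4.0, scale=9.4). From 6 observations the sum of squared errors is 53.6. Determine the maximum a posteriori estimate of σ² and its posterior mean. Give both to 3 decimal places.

Posterior: Inverse-Gamma(shape = 4.0+6/2 = 7.0, scale = 9.4+53.6/2 = 36.2).
Mode = β/(α+1) = 36.2/8.0 = 4.525.
Mean = β/(α−1) = 36.2/6.0 = 6.033.

MAP = 4.525, posterior mean = 6.033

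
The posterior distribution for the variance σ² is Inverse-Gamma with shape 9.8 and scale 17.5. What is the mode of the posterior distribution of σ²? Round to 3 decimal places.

Mode = β/(α+1) = 17.5/10.8 = 1.620.
Mean = β/(α−1) = 17.5/8.8 = 1.989.
This is the posterior mode — the MAP estimate.

1.620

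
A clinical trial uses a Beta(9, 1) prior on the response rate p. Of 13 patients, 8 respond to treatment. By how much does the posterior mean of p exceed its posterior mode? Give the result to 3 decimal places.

-0.023

Posterior: Beta(9+8, 1+5) = Beta(17, 6).
Mode = (17−1)/(17+6−2) = 16/21 = 0.762.
Mean = 17/(17+6) = 17/23 = 0.739.
Difference = 0.739 − 0.762 = -0.023.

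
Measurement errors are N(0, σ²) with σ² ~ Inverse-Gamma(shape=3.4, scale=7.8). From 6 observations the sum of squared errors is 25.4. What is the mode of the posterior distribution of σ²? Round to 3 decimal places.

2.770

Posterior: Inverse-Gamma(shape = 3.4+6/2 = 6.4, scale = 7.8+25.4/2 = 20.5).
Mode = β/(α+1) = 20.5/7.4 = 2.770.
Mean = β/(α−1) = 20.5/5.4 = 3.796.
This is the posterior mode — the MAP estimate.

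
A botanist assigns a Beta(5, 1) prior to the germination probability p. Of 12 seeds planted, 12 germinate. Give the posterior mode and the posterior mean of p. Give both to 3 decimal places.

Posterior: Beta(5+12, 1+0) = Beta(17, 1).
Since β = 1 ≤ 1 and α > 1, the Beta density is monotone increasing on [0,1]; the mode is at 1.
Mean = 17/(17+1) = 0.944.

MAP = 1.000, posterior mean = 0.944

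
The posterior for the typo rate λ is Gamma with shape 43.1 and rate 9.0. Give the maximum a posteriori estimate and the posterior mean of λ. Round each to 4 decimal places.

MAP = 4.6778, posterior mean = 4.7889

Mode = (α−1)/β = 42.1/9.0 = 4.6778.
Mean = α/β = 43.1/9.0 = 4.7889.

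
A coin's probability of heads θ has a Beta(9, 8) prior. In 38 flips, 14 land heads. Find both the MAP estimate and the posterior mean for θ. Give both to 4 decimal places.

Posterior: Beta(9+14, 8+24) = Beta(23, 32).
Mode = (23−1)/(23+32−2) = 22/53 = 0.4151.
Mean = 23/(23+32) = 23/55 = 0.4182.

MAP estimate = 0.4151, posterior mean = 0.4182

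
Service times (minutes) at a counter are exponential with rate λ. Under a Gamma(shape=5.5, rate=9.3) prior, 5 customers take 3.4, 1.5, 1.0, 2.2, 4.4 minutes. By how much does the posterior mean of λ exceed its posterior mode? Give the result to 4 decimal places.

0.0459

Σ times = 12.5. Posterior: Gamma(shape = 5.5+5 = 10.5, rate = 9.3+12.5 = 21.8).
Mode = (α−1)/β = 9.5/21.8 = 0.4358.
Mean = α/β = 10.5/21.8 = 0.4817.
Difference = 0.4817 − 0.4358 = 0.0459.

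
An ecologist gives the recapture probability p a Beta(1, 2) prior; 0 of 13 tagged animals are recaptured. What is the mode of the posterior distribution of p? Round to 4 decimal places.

0.0000

Posterior: Beta(1+0, 2+13) = Beta(1, 15).
Since α = 1 ≤ 1 and β > 1, the Beta density is monotone decreasing on [0,1]; the mode is at 0.
Mean = 1/(1+15) = 0.0625.
This is the posterior mode — the MAP estimate.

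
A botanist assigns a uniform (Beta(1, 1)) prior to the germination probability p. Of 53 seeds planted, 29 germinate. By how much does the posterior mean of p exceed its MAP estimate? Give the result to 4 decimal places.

-0.0017

Posterior: Beta(1+29, 1+24) = Beta(30, 25).
Mode = (30−1)/(30+25−2) = 29/53 = 0.5472.
Mean = 30/(30+25) = 30/55 = 0.5455.
Difference = 0.5455 − 0.5472 = -0.0017.
Mode > mean: the posterior has a left tail.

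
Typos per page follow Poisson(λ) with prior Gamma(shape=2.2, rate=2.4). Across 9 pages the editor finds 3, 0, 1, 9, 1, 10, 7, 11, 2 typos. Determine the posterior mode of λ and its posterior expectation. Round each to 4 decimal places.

λ_MAP = 3.9649, E[λ|data] = 4.0526

Σ counts = 44. Posterior: Gamma(shape = 2.2+44 = 46.2, rate = 2.4+9 = 11.4).
Mode = (α−1)/β = 45.2/11.4 = 3.9649.
Mean = α/β = 46.2/11.4 = 4.0526.
The mean is pulled above the mode by the posterior's right skew.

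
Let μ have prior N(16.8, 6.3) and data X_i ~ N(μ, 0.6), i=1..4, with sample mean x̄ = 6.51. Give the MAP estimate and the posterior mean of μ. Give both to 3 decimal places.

Posterior for μ is Normal. Precision-weighted mean: (1/6.3·16.8 + 4/0.6·6.51) / (1/6.3 + 4/0.6) = 6.749.
A Normal posterior is symmetric, so mode = mean.

MAP estimate = 6.749, posterior mean = 6.749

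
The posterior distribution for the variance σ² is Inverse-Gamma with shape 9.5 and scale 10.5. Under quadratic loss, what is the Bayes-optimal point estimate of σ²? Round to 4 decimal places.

Mode = β/(α+1) = 10.5/10.5 = 1.0000.
Mean = β/(α−1) = 10.5/8.5 = 1.2353.
Quadratic loss ⇒ the optimal estimator is the posterior mean.

1.2353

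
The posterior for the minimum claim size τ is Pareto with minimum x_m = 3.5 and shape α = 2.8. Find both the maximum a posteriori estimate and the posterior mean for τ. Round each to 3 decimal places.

MAP = 3.500; posterior mean = 5.444

The Pareto density is strictly decreasing on [x_m, ∞), so the mode is x_m = 3.500.
Mean = α·x_m/(α−1) = 2.8·3.5/1.8 = 5.444.
The posterior is right-skewed, so the mean exceeds the mode.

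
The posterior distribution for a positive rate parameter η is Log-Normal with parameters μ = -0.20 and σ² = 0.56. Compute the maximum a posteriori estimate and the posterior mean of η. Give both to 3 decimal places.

Mode = exp(μ − σ²) = exp(-0.76) = 0.468.
Mean = exp(μ + σ²/2) = exp(0.080) = 1.083.

MAP = 0.468, posterior mean = 1.083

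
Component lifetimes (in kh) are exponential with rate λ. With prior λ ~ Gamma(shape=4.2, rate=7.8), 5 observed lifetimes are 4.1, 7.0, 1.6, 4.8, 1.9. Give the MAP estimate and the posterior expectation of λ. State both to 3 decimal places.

MAP estimate = 0.301, posterior expectation = 0.338

Σ times = 19.4. Posterior: Gamma(shape = 4.2+5 = 9.2, rate = 7.8+19.4 = 27.2).
Mode = (α−1)/β = 8.2/27.2 = 0.301.
Mean = α/β = 9.2/27.2 = 0.338.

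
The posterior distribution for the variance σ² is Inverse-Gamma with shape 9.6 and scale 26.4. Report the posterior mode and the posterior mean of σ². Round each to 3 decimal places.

Mode = β/(α+1) = 26.4/10.6 = 2.491.
Mean = β/(α−1) = 26.4/8.6 = 3.070.

MAP = 2.491, posterior mean = 3.070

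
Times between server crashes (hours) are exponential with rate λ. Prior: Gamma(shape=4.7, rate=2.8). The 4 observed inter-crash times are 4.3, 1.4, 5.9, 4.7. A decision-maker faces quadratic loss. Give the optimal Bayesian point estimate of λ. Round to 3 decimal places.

Σ times = 16.3. Posterior: Gamma(shape = 4.7+4 = 8.7, rate = 2.8+16.3 = 19.1).
Mode = (α−1)/β = 7.7/19.1 = 0.403.
Mean = α/β = 8.7/19.1 = 0.455.
Quadratic loss ⇒ the optimal estimator is the posterior mean.

0.455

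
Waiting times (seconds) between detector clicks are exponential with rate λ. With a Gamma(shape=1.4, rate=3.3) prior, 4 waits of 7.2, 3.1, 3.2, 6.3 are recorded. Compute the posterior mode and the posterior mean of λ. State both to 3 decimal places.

Σ times = 19.8. Posterior: Gamma(shape = 1.4+4 = 5.4, rate = 3.3+19.8 = 23.1).
Mode = (α−1)/β = 4.4/23.1 = 0.190.
Mean = α/β = 5.4/23.1 = 0.234.

λ_MAP = 0.190, E[λ|data] = 0.234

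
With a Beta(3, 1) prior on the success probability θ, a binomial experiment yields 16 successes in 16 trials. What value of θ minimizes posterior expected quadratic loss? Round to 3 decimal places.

0.950

Posterior: Beta(3+16, 1+0) = Beta(19, 1).
Since β = 1 ≤ 1 and α > 1, the Beta density is monotone increasing on [0,1]; the mode is at 1.
Mean = 19/(19+1) = 0.950.
Quadratic loss ⇒ the optimal estimator is the posterior mean.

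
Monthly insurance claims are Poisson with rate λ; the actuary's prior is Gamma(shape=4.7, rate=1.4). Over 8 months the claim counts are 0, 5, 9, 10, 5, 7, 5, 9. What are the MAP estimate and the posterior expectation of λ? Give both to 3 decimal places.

MAP = 5.713; posterior mean = 5.819

Σ counts = 50. Posterior: Gamma(shape = 4.7+50 = 54.7, rate = 1.4+8 = 9.4).
Mode = (α−1)/β = 53.7/9.4 = 5.713.
Mean = α/β = 54.7/9.4 = 5.819.
Mean > mode: the posterior has a right tail.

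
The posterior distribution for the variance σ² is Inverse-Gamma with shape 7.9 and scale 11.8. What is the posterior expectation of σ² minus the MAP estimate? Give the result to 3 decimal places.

0.384

Mode = β/(α+1) = 11.8/8.9 = 1.326.
Mean = β/(α−1) = 11.8/6.9 = 1.710.
Difference = 1.710 − 1.326 = 0.384.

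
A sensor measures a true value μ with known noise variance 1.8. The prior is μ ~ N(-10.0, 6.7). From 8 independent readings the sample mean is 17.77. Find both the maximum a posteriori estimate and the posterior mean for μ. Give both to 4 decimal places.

MAP: 16.8677. Posterior mean: 16.8677.

Posterior for μ is Normal. Precision-weighted mean: (1/6.7·-10.0 + 8/1.8·17.77) / (1/6.7 + 8/1.8) = 16.8677.
A Normal posterior is symmetric, so mode = mean.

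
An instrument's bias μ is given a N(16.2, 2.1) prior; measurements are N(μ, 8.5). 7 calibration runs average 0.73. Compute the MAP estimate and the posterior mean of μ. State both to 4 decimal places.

Posterior for μ is Normal. Precision-weighted mean: (1/2.1·16.2 + 7/8.5·0.73) / (1/2.1 + 7/8.5) = 6.3979.
A Normal posterior is symmetric, so mode = mean.

μ_MAP = 6.3979, E[μ|data] = 6.3979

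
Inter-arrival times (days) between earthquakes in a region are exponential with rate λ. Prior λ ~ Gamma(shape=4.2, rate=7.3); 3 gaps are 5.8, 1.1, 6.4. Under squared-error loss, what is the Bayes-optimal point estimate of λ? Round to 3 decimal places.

Σ times = 13.3. Posterior: Gamma(shape = 4.2+3 = 7.2, rate = 7.3+13.3 = 20.6).
Mode = (α−1)/β = 6.2/20.6 = 0.301.
Mean = α/β = 7.2/20.6 = 0.350.
Squared-error loss ⇒ the optimal estimator is the posterior mean.

0.350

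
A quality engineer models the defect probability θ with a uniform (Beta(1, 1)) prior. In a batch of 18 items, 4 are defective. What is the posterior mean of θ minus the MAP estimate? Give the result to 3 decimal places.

0.028

Posterior: Beta(1+4, 1+14) = Beta(5, 15).
Mode = (5−1)/(5+15−2) = 4/18 = 0.222.
Mean = 5/(5+15) = 5/20 = 0.250.
Difference = 0.250 − 0.222 = 0.028.
The mean is pulled above the mode by the posterior's right skew.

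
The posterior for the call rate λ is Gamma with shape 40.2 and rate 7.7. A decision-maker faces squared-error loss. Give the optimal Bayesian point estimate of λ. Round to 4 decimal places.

Mode = (α−1)/β = 39.2/7.7 = 5.0909.
Mean = α/β = 40.2/7.7 = 5.2208.
Squared-error loss ⇒ the optimal estimator is the posterior mean.

5.2208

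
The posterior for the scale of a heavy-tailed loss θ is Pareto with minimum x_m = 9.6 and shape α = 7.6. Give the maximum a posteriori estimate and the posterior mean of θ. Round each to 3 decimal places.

MAP = 9.600, posterior mean = 11.055

The Pareto density is strictly decreasing on [x_m, ∞), so the mode is x_m = 9.600.
Mean = α·x_m/(α−1) = 7.6·9.6/6.6 = 11.055.
Right-skewed posterior ⇒ mode < mean.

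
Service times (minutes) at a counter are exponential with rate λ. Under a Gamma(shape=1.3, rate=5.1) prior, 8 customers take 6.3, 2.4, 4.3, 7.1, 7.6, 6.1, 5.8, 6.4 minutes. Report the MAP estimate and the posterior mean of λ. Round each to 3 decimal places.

Σ times = 46.0. Posterior: Gamma(shape = 1.3+8 = 9.3, rate = 5.1+46.0 = 51.1).
Mode = (α−1)/β = 8.3/51.1 = 0.162.
Mean = α/β = 9.3/51.1 = 0.182.

λ_MAP = 0.162, E[λ|data] = 0.182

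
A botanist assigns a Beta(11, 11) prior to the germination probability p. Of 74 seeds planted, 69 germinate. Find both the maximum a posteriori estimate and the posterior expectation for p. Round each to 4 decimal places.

MAP: 0.8404. Posterior mean: 0.8333.

Posterior: Beta(11+69, 11+5) = Beta(80, 16).
Mode = (80−1)/(80+16−2) = 79/94 = 0.8404.
Mean = 80/(80+16) = 80/96 = 0.8333.
Mode > mean: the posterior has a left tail.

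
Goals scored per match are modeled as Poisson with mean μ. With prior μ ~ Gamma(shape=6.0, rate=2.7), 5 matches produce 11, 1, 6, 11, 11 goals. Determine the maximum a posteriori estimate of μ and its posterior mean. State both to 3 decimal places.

MAP = 5.844, posterior mean = 5.974

Σ counts = 40. Posterior: Gamma(shape = 6.0+40 = 46.0, rate = 2.7+5 = 7.7).
Mode = (α−1)/β = 45.0/7.7 = 5.844.
Mean = α/β = 46.0/7.7 = 5.974.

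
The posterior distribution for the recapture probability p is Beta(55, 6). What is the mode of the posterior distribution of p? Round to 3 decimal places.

Mode = (55−1)/(55+6−2) = 54/59 = 0.915.
Mean = 55/(55+6) = 55/61 = 0.902.
This is the posterior mode — the MAP estimate.

0.915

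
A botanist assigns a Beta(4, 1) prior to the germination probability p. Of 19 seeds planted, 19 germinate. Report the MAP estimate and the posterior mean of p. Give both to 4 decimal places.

Posterior: Beta(4+19, 1+0) = Beta(23, 1).
Since β = 1 ≤ 1 and α > 1, the Beta density is monotone increasing on [0,1]; the mode is at 1.
Mean = 23/(23+1) = 0.9583.
The mean is pulled below the mode by the posterior's left skew.

MAP estimate = 1.0000, posterior mean = 0.9583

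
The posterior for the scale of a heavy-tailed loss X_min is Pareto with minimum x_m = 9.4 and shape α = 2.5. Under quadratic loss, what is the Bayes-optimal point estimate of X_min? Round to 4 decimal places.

The Pareto density is strictly decreasing on [x_m, ∞), so the mode is x_m = 9.4000.
Mean = α·x_m/(α−1) = 2.5·9.4/1.5 = 15.6667.
Quadratic loss ⇒ the optimal estimator is the posterior mean.

15.6667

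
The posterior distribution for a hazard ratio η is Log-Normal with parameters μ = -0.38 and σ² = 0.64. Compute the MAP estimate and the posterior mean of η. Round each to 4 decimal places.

MAP estimate = 0.3606, posterior mean = 0.9418

Mode = exp(μ − σ²) = exp(-1.02) = 0.3606.
Mean = exp(μ + σ²/2) = exp(-0.060) = 0.9418.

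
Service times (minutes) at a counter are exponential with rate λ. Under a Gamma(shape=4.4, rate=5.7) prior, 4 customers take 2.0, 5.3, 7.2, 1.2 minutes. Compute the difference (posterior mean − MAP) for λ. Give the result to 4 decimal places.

0.0467

Σ times = 15.7. Posterior: Gamma(shape = 4.4+4 = 8.4, rate = 5.7+15.7 = 21.4).
Mode = (α−1)/β = 7.4/21.4 = 0.3458.
Mean = α/β = 8.4/21.4 = 0.3925.
Difference = 0.3925 − 0.3458 = 0.0467.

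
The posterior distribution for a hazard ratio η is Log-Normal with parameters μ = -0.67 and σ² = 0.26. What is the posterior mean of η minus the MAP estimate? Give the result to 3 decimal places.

0.188

Mode = exp(μ − σ²) = exp(-0.93) = 0.395.
Mean = exp(μ + σ²/2) = exp(-0.540) = 0.583.
Difference = 0.583 − 0.395 = 0.188.
Mean > mode: the posterior has a right tail.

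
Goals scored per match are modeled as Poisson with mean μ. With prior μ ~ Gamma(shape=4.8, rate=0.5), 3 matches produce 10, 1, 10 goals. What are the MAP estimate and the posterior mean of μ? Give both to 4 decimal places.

Σ counts = 21. Posterior: Gamma(shape = 4.8+21 = 25.8, rate = 0.5+3 = 3.5).
Mode = (α−1)/β = 24.8/3.5 = 7.0857.
Mean = α/β = 25.8/3.5 = 7.3714.
Mean > mode: the posterior has a right tail.

MAP = 7.0857; posterior mean = 7.3714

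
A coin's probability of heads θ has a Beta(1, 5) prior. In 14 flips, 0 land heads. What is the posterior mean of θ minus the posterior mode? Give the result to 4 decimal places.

0.0500

Posterior: Beta(1+0, 5+14) = Beta(1, 19).
Since α = 1 ≤ 1 and β > 1, the Beta density is monotone decreasing on [0,1]; the mode is at 0.
Mean = 1/(1+19) = 0.0500.
Difference = 0.0500 − 0.0000 = 0.0500.
The mean is pulled above the mode by the posterior's right skew.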